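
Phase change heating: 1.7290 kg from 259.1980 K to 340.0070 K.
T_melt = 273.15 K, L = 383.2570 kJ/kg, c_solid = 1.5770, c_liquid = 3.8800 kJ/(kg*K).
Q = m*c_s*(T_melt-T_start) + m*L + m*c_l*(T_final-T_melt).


Q1 (sensible, solid) = 1.7290 * 1.5770 * 13.9520 = 38.0420 kJ
Q2 (latent) = 1.7290 * 383.2570 = 662.6514 kJ
Q3 (sensible, liquid) = 1.7290 * 3.8800 * 66.8570 = 448.5115 kJ
Q_total = 1149.2049 kJ

1149.2049 kJ


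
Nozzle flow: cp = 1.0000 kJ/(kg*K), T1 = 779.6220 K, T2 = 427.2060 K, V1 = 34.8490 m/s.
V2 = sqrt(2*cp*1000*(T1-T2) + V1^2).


dT = 352.4160 K
2*cp*1000*dT = 704832.0000
V1^2 = 1214.4528
V2 = sqrt(706046.4528) = 840.2657 m/s

840.2657 m/s


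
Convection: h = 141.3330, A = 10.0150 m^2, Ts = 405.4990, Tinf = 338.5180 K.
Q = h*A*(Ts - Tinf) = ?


dT = 66.9810 K
Q = 141.3330 * 10.0150 * 66.9810 = 94808.2561 W

94808.2561 W


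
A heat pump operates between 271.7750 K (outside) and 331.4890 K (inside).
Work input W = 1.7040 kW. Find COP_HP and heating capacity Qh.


COP = 331.4890 / 59.7140 = 5.5513
Qh = 5.5513 * 1.7040 = 9.4594 kW

COP = 5.5513, Qh = 9.4594 kW


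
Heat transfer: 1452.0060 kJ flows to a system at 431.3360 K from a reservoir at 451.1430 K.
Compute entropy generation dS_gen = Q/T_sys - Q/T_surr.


dS_sys = 1452.0060/431.3360 = 3.3663 kJ/K
dS_surr = -1452.0060/451.1430 = -3.2185 kJ/K
dS_gen = 3.3663 - 3.2185 = 0.1478 kJ/K (irreversible)

dS_gen = 0.1478 kJ/K, irreversible


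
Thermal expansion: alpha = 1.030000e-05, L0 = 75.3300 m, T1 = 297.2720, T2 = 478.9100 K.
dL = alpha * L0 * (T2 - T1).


dT = 181.6380 K
dL = 1.030000e-05 * 75.3300 * 181.6380 = 0.140933 m
L_final = 75.470933 m

dL = 0.140933 m


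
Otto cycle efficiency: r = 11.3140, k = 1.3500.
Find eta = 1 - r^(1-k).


r^(k-1) = 2.3376
eta = 1 - 1/2.3376 = 0.5722 = 57.2206%

57.2206%


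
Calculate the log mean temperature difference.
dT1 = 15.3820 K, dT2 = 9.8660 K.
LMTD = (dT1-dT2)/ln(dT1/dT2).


dT1/dT2 = 1.5591
ln(dT1/dT2) = 0.4441
LMTD = 5.5160 / 0.4441 = 12.4205 K

12.4205 K


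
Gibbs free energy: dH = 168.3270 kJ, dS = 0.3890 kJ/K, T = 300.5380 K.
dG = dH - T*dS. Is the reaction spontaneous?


T*dS = 300.5380 * 0.3890 = 116.9093 kJ
dG = 168.3270 - 116.9093 = 51.4177 kJ (non-spontaneous)

dG = 51.4177 kJ, non-spontaneous


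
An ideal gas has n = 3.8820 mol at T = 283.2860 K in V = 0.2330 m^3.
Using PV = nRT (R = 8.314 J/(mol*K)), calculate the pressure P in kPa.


P = nRT/V = 3.8820 * 8.314 * 283.2860 / 0.2330
= 9143.0409 / 0.2330 = 39240.5190 Pa = 39.2405 kPa

39.2405 kPa


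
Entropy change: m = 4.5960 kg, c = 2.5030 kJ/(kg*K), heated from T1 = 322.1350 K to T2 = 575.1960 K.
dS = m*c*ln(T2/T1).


T2/T1 = 1.7856
ln(T2/T1) = 0.5797
dS = 4.5960 * 2.5030 * 0.5797 = 6.6692 kJ/K

6.6692 kJ/K


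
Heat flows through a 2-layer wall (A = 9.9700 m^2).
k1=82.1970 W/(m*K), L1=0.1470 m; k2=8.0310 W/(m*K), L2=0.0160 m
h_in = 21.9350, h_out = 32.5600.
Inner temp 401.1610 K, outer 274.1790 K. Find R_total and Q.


R_conv_in = 1/(21.9350*9.9700) = 0.0046
R_1 = 0.1470/(82.1970*9.9700) = 0.0002
R_2 = 0.0160/(8.0310*9.9700) = 0.0002
R_conv_out = 1/(32.5600*9.9700) = 0.0031
R_total = 0.0080 K/W
Q = 126.9820 / 0.0080 = 15808.8411 W

R_total = 0.0080 K/W, Q = 15808.8411 W


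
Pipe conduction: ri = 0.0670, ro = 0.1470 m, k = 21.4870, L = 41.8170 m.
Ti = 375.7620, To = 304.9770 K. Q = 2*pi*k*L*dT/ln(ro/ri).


dT = 70.7850 K
ln(ro/ri) = 0.7857
Q = 2*pi*21.4870*41.8170*70.7850 / 0.7857 = 508593.6305 W

508593.6305 W


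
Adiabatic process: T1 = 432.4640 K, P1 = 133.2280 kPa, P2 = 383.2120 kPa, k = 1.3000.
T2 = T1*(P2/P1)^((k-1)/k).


(k-1)/k = 0.2308
(P2/P1)^exp = 1.2761
T2 = 432.4640 * 1.2761 = 551.8702 K

551.8702 K


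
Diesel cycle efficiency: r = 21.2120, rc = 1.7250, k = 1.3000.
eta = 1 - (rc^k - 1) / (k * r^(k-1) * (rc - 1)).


r^(k-1) = 2.5002
rc^k = 2.0315
eta = 0.5622 = 56.2245%

56.2245%


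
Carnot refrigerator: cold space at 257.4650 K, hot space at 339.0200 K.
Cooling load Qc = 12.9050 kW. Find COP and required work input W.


COP = 257.4650 / 81.5550 = 3.1569
W = 12.9050 / 3.1569 = 4.0878 kW

COP = 3.1569, W = 4.0878 kW


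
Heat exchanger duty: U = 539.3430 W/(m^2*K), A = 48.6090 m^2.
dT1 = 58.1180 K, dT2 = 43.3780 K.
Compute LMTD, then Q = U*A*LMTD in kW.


LMTD = 50.3892 K
Q = 539.3430 * 48.6090 * 50.3892 = 1321049.7062 W = 1321.0497 kW

1321.0497 kW


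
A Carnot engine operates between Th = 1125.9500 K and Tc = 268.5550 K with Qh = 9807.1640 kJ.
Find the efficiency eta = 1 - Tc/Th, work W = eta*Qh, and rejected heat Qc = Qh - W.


eta = 1 - 268.5550/1125.9500 = 0.7615
W = 0.7615 * 9807.1640 = 7468.0167 kJ
Qc = 9807.1640 - 7468.0167 = 2339.1473 kJ

eta = 76.1486%, W = 7468.0167 kJ, Qc = 2339.1473 kJ


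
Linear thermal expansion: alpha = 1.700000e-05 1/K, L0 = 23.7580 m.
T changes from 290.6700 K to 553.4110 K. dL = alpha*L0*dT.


dT = 262.7410 K
dL = 1.700000e-05 * 23.7580 * 262.7410 = 0.106117 m
L_final = 23.864117 m

dL = 0.106117 m


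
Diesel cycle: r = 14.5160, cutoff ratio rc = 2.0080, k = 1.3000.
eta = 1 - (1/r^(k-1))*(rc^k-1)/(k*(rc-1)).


r^(k-1) = 2.2313
rc^k = 2.4751
eta = 0.4955 = 49.5497%

49.5497%


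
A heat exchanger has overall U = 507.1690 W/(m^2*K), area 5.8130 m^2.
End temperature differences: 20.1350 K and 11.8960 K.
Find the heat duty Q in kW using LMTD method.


LMTD = 15.6558 K
Q = 507.1690 * 5.8130 * 15.6558 = 46156.1230 W = 46.1561 kW

46.1561 kW


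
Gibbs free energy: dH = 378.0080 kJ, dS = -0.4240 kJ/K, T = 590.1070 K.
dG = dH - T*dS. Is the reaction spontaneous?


T*dS = 590.1070 * -0.4240 = -250.2054 kJ
dG = 378.0080 + 250.2054 = 628.2134 kJ (non-spontaneous)

dG = 628.2134 kJ, non-spontaneous


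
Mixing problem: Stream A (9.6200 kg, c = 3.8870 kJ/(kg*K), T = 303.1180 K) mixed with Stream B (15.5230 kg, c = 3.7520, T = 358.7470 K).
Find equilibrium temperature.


num = 32228.7222
den = 95.6352
Tf = 336.9963 K

336.9963 K


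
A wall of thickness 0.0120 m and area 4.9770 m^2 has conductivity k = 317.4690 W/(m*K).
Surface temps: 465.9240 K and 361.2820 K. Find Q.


dT = 104.6420 K
Q = 317.4690 * 4.9770 * 104.6420 / 0.0120 = 1.3778e+07 W

1.3778e+07 W


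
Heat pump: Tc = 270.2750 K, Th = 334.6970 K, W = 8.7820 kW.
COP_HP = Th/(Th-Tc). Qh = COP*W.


COP = 334.6970 / 64.4220 = 5.1954
Qh = 5.1954 * 8.7820 = 45.6259 kW

COP = 5.1954, Qh = 45.6259 kW


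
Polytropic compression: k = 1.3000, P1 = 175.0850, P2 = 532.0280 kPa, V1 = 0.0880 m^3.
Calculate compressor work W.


(k-1)/k = 0.2308
(P2/P1)^exp = 1.2924
W = 4.3333 * 175.0850 * 0.0880 * (1.2924 - 1) = 19.5207 kJ

19.5207 kJ


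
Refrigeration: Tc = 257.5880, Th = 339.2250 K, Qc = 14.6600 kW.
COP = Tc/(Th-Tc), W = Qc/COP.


COP = 257.5880 / 81.6370 = 3.1553
W = 14.6600 / 3.1553 = 4.6462 kW

COP = 3.1553, W = 4.6462 kW


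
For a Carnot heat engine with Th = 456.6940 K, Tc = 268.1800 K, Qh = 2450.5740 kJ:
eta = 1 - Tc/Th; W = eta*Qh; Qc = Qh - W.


eta = 1 - 268.1800/456.6940 = 0.4128
W = 0.4128 * 2450.5740 = 1011.5471 kJ
Qc = 2450.5740 - 1011.5471 = 1439.0269 kJ

eta = 41.2780%, W = 1011.5471 kJ, Qc = 1439.0269 kJ


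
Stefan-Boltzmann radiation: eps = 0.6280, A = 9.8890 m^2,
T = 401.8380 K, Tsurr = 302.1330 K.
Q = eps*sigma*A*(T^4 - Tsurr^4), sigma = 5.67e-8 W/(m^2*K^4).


T^4 = 2.6074e+10
Tsurr^4 = 8.3328e+09
Q = 0.6280 * 5.67e-8 * 9.8890 * 1.7741e+10 = 6247.0059 W

6247.0059 W


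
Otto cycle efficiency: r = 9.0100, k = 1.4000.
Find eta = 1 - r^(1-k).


r^(k-1) = 2.4093
eta = 1 - 1/2.4093 = 0.5849 = 58.4941%

58.4941%


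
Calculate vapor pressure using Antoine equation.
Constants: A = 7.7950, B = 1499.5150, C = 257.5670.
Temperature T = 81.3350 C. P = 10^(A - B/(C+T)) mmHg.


C+T = 338.9020
B/(C+T) = 4.4246
log10(P) = 7.7950 - 4.4246 = 3.3704
P = 10^3.3704 = 2346.2421 mmHg

2346.2421 mmHg


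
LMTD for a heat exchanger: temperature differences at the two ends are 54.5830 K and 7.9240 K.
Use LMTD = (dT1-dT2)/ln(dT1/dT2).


dT1/dT2 = 6.8883
ln(dT1/dT2) = 1.9298
LMTD = 46.6590 / 1.9298 = 24.1778 K

24.1778 K


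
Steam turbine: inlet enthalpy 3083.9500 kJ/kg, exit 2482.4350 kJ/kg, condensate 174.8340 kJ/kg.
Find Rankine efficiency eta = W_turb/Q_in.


W = 601.5150 kJ/kg
Q_in = 2909.1160 kJ/kg
eta = 0.2068 = 20.6769%

eta = 20.6769%


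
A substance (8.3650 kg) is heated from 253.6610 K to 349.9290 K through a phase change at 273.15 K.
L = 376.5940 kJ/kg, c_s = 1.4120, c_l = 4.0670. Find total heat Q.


Q1 (sensible, solid) = 8.3650 * 1.4120 * 19.4890 = 230.1920 kJ
Q2 (latent) = 8.3650 * 376.5940 = 3150.2088 kJ
Q3 (sensible, liquid) = 8.3650 * 4.0670 * 76.7790 = 2612.0565 kJ
Q_total = 5992.4573 kJ

5992.4573 kJ


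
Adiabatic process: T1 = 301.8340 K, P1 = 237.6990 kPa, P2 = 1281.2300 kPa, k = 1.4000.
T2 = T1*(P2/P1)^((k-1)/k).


(k-1)/k = 0.2857
(P2/P1)^exp = 1.6182
T2 = 301.8340 * 1.6182 = 488.4236 K

488.4236 K


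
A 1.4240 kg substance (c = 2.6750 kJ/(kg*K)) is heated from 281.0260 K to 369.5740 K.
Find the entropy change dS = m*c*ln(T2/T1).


T2/T1 = 1.3151
ln(T2/T1) = 0.2739
dS = 1.4240 * 2.6750 * 0.2739 = 1.0434 kJ/K

1.0434 kJ/K


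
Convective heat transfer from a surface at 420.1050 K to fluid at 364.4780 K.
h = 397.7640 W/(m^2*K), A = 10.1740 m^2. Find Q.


dT = 55.6270 K
Q = 397.7640 * 10.1740 * 55.6270 = 225114.1770 W

225114.1770 W


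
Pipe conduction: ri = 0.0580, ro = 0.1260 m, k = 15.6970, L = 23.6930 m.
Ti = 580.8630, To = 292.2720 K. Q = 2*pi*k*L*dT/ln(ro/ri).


dT = 288.5910 K
ln(ro/ri) = 0.7758
Q = 2*pi*15.6970*23.6930*288.5910 / 0.7758 = 869216.2065 W

869216.2065 W


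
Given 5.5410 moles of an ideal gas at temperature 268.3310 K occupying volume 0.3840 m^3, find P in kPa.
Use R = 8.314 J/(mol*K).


P = nRT/V = 5.5410 * 8.314 * 268.3310 / 0.3840
= 12361.4387 / 0.3840 = 32191.2466 Pa = 32.1912 kPa

32.1912 kPa


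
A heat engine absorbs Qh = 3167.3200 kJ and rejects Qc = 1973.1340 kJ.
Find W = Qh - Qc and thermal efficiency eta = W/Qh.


W = 3167.3200 - 1973.1340 = 1194.1860 kJ
eta = 1194.1860 / 3167.3200 = 0.3770 = 37.7034%

W = 1194.1860 kJ, eta = 37.7034%


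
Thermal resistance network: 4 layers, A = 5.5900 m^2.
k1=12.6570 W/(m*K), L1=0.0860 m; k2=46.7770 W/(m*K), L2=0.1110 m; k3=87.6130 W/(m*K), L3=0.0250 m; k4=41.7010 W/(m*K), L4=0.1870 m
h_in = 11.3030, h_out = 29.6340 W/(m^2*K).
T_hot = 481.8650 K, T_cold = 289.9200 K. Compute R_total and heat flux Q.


R_conv_in = 1/(11.3030*5.5900) = 0.0158
R_1 = 0.0860/(12.6570*5.5900) = 0.0012
R_2 = 0.1110/(46.7770*5.5900) = 0.0004
R_3 = 0.0250/(87.6130*5.5900) = 5.1046e-05
R_4 = 0.1870/(41.7010*5.5900) = 0.0008
R_conv_out = 1/(29.6340*5.5900) = 0.0060
R_total = 0.0244 K/W
Q = 191.9450 / 0.0244 = 7880.5584 W

R_total = 0.0244 K/W, Q = 7880.5584 W


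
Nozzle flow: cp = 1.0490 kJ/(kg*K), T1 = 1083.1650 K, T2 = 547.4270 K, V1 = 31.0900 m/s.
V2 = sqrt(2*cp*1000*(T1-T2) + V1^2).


dT = 535.7380 K
2*cp*1000*dT = 1123978.3240
V1^2 = 966.5881
V2 = sqrt(1124944.9121) = 1060.6342 m/s

1060.6342 m/s


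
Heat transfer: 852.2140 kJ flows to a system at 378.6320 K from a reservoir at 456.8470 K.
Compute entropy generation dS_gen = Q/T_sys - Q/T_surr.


dS_sys = 852.2140/378.6320 = 2.2508 kJ/K
dS_surr = -852.2140/456.8470 = -1.8654 kJ/K
dS_gen = 2.2508 - 1.8654 = 0.3853 kJ/K (irreversible)

dS_gen = 0.3853 kJ/K, irreversible


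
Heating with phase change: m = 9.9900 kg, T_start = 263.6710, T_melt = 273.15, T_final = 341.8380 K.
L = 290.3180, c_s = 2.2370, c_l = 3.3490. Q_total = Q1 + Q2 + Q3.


Q1 (sensible, solid) = 9.9900 * 2.2370 * 9.4790 = 211.8332 kJ
Q2 (latent) = 9.9900 * 290.3180 = 2900.2768 kJ
Q3 (sensible, liquid) = 9.9900 * 3.3490 * 68.6880 = 2298.0608 kJ
Q_total = 5410.1708 kJ

5410.1708 kJ


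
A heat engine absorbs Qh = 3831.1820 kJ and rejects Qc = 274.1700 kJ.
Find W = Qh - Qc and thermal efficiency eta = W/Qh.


W = 3831.1820 - 274.1700 = 3557.0120 kJ
eta = 3557.0120 / 3831.1820 = 0.9284 = 92.8437%

W = 3557.0120 kJ, eta = 92.8437%


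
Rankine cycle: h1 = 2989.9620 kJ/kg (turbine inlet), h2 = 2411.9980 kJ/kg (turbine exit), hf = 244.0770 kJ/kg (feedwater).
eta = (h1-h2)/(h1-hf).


W = 577.9640 kJ/kg
Q_in = 2745.8850 kJ/kg
eta = 0.2105 = 21.0484%

eta = 21.0484%


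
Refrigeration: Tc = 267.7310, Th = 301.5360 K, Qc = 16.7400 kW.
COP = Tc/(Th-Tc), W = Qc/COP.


COP = 267.7310 / 33.8050 = 7.9199
W = 16.7400 / 7.9199 = 2.1137 kW

COP = 7.9199, W = 2.1137 kW


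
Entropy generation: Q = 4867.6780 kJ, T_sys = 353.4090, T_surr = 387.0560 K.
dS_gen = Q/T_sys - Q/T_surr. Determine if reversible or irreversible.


dS_sys = 4867.6780/353.4090 = 13.7735 kJ/K
dS_surr = -4867.6780/387.0560 = -12.5762 kJ/K
dS_gen = 13.7735 - 12.5762 = 1.1973 kJ/K (irreversible)

dS_gen = 1.1973 kJ/K, irreversible


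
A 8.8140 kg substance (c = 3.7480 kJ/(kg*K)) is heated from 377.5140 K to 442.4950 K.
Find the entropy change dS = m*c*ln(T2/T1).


T2/T1 = 1.1721
ln(T2/T1) = 0.1588
dS = 8.8140 * 3.7480 * 0.1588 = 5.2466 kJ/K

5.2466 kJ/K


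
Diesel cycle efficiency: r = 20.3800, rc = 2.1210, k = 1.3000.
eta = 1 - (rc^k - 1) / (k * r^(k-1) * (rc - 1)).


r^(k-1) = 2.4704
rc^k = 2.6577
eta = 0.5395 = 53.9541%

53.9541%


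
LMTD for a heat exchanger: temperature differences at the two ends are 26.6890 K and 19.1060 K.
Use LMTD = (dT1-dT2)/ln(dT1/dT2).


dT1/dT2 = 1.3969
ln(dT1/dT2) = 0.3342
LMTD = 7.5830 / 0.3342 = 22.6867 K

22.6867 K


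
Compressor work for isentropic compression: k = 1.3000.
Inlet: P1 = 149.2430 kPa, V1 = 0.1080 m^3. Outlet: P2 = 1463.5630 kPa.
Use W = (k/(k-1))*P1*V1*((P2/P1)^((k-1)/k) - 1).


(k-1)/k = 0.2308
(P2/P1)^exp = 1.6936
W = 4.3333 * 149.2430 * 0.1080 * (1.6936 - 1) = 48.4452 kJ

48.4452 kJ


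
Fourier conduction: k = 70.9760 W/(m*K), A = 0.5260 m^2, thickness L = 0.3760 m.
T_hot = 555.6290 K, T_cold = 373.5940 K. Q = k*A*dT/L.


dT = 182.0350 K
Q = 70.9760 * 0.5260 * 182.0350 / 0.3760 = 18074.4178 W

18074.4178 W


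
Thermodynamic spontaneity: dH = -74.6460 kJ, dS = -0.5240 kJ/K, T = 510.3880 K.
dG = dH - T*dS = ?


T*dS = 510.3880 * -0.5240 = -267.4433 kJ
dG = -74.6460 + 267.4433 = 192.7973 kJ (non-spontaneous)

dG = 192.7973 kJ, non-spontaneous


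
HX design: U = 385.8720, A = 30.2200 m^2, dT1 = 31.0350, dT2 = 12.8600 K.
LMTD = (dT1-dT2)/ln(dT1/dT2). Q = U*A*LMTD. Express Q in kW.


LMTD = 20.6301 K
Q = 385.8720 * 30.2200 * 20.6301 = 240568.7732 W = 240.5688 kW

240.5688 kW


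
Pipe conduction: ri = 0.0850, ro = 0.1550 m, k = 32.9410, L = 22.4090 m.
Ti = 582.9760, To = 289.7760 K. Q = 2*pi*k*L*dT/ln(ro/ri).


dT = 293.2000 K
ln(ro/ri) = 0.6008
Q = 2*pi*32.9410*22.4090*293.2000 / 0.6008 = 2263560.2651 W

2263560.2651 W


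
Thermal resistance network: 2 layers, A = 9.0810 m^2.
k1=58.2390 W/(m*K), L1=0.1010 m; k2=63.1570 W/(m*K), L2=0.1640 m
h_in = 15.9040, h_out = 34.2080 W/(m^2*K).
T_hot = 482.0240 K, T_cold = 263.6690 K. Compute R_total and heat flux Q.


R_conv_in = 1/(15.9040*9.0810) = 0.0069
R_1 = 0.1010/(58.2390*9.0810) = 0.0002
R_2 = 0.1640/(63.1570*9.0810) = 0.0003
R_conv_out = 1/(34.2080*9.0810) = 0.0032
R_total = 0.0106 K/W
Q = 218.3550 / 0.0106 = 20560.5409 W

R_total = 0.0106 K/W, Q = 20560.5409 W


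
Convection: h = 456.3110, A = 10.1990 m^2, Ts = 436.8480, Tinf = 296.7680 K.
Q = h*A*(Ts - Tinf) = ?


dT = 140.0800 K
Q = 456.3110 * 10.1990 * 140.0800 = 651920.5377 W

651920.5377 W


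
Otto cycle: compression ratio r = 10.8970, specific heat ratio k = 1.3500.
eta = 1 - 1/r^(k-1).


r^(k-1) = 2.3071
eta = 1 - 1/2.3071 = 0.5665 = 56.6546%

56.6546%


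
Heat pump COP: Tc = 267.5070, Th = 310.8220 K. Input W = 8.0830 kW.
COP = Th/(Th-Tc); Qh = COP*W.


COP = 310.8220 / 43.3150 = 7.1759
Qh = 7.1759 * 8.0830 = 58.0024 kW

COP = 7.1759, Qh = 58.0024 kW


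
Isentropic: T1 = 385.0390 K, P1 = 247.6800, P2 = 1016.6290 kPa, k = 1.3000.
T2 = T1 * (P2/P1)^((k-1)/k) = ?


(k-1)/k = 0.2308
(P2/P1)^exp = 1.3852
T2 = 385.0390 * 1.3852 = 533.3704 K

533.3704 K


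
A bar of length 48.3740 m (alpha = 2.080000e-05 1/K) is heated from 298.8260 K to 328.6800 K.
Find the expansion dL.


dT = 29.8540 K
dL = 2.080000e-05 * 48.3740 * 29.8540 = 0.030038 m
L_final = 48.404038 m

dL = 0.030038 m


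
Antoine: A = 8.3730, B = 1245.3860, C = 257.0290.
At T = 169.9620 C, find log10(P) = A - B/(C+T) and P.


C+T = 426.9910
B/(C+T) = 2.9167
log10(P) = 8.3730 - 2.9167 = 5.4563
P = 10^5.4563 = 285985.2780 mmHg

285985.2780 mmHg


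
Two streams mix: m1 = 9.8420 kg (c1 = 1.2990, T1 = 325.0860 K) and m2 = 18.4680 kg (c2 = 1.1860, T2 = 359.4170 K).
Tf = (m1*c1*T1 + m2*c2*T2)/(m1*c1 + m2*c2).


num = 12028.4736
den = 34.6878
Tf = 346.7637 K

346.7637 K


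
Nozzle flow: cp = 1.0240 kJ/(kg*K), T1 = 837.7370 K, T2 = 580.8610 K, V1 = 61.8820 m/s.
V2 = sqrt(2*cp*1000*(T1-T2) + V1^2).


dT = 256.8760 K
2*cp*1000*dT = 526082.0480
V1^2 = 3829.3819
V2 = sqrt(529911.4299) = 727.9502 m/s

727.9502 m/s


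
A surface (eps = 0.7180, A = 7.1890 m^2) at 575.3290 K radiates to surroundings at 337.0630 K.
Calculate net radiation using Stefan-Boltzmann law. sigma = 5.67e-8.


T^4 = 1.0956e+11
Tsurr^4 = 1.2908e+10
Q = 0.7180 * 5.67e-8 * 7.1890 * 9.6656e+10 = 28288.0861 W

28288.0861 W


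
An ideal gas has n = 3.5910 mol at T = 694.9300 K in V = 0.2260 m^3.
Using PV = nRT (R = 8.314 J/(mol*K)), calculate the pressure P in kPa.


P = nRT/V = 3.5910 * 8.314 * 694.9300 / 0.2260
= 20747.5340 / 0.2260 = 91803.2480 Pa = 91.8032 kPa

91.8032 kPa


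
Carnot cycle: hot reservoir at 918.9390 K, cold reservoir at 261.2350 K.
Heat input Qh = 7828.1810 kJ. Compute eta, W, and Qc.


eta = 1 - 261.2350/918.9390 = 0.7157
W = 0.7157 * 7828.1810 = 5602.7940 kJ
Qc = 7828.1810 - 5602.7940 = 2225.3870 kJ

eta = 71.5721%, W = 5602.7940 kJ, Qc = 2225.3870 kJ


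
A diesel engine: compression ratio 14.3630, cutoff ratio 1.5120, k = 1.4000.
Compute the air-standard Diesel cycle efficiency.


r^(k-1) = 2.9033
rc^k = 1.7839
eta = 0.6233 = 62.3323%

62.3323%


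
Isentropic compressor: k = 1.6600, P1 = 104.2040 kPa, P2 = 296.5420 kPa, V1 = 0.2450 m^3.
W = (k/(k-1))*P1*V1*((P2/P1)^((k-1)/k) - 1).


(k-1)/k = 0.3976
(P2/P1)^exp = 1.5156
W = 2.5152 * 104.2040 * 0.2450 * (1.5156 - 1) = 33.1080 kJ

33.1080 kJ


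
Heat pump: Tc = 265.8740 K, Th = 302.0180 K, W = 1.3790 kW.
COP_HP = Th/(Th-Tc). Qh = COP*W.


COP = 302.0180 / 36.1440 = 8.3560
Qh = 8.3560 * 1.3790 = 11.5229 kW

COP = 8.3560, Qh = 11.5229 kW


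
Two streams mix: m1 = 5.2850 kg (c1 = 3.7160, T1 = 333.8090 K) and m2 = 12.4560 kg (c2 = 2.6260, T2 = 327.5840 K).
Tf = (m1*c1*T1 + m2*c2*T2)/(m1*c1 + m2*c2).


num = 17270.7894
den = 52.3485
Tf = 329.9194 K

329.9194 K


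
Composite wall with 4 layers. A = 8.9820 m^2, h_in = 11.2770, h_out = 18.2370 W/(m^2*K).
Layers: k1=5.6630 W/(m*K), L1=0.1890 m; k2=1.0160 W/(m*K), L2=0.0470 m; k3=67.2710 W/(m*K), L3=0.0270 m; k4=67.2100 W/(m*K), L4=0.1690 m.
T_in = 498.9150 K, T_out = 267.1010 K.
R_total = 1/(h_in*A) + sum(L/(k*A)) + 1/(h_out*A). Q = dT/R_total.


R_conv_in = 1/(11.2770*8.9820) = 0.0099
R_1 = 0.1890/(5.6630*8.9820) = 0.0037
R_2 = 0.0470/(1.0160*8.9820) = 0.0052
R_3 = 0.0270/(67.2710*8.9820) = 4.4685e-05
R_4 = 0.1690/(67.2100*8.9820) = 0.0003
R_conv_out = 1/(18.2370*8.9820) = 0.0061
R_total = 0.0252 K/W
Q = 231.8140 / 0.0252 = 9210.6269 W

R_total = 0.0252 K/W, Q = 9210.6269 W


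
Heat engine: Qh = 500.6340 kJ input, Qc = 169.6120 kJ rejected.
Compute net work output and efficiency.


W = 500.6340 - 169.6120 = 331.0220 kJ
eta = 331.0220 / 500.6340 = 0.6612 = 66.1206%

W = 331.0220 kJ, eta = 66.1206%


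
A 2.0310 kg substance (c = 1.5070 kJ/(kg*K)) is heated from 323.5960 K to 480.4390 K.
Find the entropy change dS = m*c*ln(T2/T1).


T2/T1 = 1.4847
ln(T2/T1) = 0.3952
dS = 2.0310 * 1.5070 * 0.3952 = 1.2096 kJ/K

1.2096 kJ/K


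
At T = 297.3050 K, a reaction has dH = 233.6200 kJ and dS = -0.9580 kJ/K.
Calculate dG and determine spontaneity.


T*dS = 297.3050 * -0.9580 = -284.8182 kJ
dG = 233.6200 + 284.8182 = 518.4382 kJ (non-spontaneous)

dG = 518.4382 kJ, non-spontaneous


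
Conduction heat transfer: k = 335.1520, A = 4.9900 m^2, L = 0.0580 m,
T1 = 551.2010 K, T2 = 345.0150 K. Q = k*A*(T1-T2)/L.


dT = 206.1860 K
Q = 335.1520 * 4.9900 * 206.1860 / 0.0580 = 5945296.8079 W

5945296.8079 W


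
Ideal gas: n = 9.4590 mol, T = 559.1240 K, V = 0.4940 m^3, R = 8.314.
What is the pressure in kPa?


P = nRT/V = 9.4590 * 8.314 * 559.1240 / 0.4940
= 43970.7001 / 0.4940 = 89009.5143 Pa = 89.0095 kPa

89.0095 kPa


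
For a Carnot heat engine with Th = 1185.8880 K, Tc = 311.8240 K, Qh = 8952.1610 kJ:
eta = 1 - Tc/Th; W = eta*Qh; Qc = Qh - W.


eta = 1 - 311.8240/1185.8880 = 0.7371
W = 0.7371 * 8952.1610 = 6598.2299 kJ
Qc = 8952.1610 - 6598.2299 = 2353.9311 kJ

eta = 73.7054%, W = 6598.2299 kJ, Qc = 2353.9311 kJ


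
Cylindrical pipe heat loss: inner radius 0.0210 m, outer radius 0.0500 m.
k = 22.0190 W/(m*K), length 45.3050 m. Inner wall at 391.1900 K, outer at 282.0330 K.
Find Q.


dT = 109.1570 K
ln(ro/ri) = 0.8675
Q = 2*pi*22.0190*45.3050*109.1570 / 0.8675 = 788688.3363 W

788688.3363 W


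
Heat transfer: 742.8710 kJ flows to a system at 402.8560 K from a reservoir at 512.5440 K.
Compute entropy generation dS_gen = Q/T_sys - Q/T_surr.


dS_sys = 742.8710/402.8560 = 1.8440 kJ/K
dS_surr = -742.8710/512.5440 = -1.4494 kJ/K
dS_gen = 1.8440 - 1.4494 = 0.3946 kJ/K (irreversible)

dS_gen = 0.3946 kJ/K, irreversible


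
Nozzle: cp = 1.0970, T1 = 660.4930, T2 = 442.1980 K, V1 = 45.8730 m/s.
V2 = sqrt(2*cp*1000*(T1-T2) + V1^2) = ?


dT = 218.2950 K
2*cp*1000*dT = 478939.2300
V1^2 = 2104.3321
V2 = sqrt(481043.5621) = 693.5730 m/s

693.5730 m/s


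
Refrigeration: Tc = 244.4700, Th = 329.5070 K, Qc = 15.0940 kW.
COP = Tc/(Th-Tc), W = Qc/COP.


COP = 244.4700 / 85.0370 = 2.8749
W = 15.0940 / 2.8749 = 5.2503 kW

COP = 2.8749, W = 5.2503 kW


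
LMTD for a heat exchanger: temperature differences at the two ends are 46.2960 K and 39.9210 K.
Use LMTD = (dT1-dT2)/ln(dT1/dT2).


dT1/dT2 = 1.1597
ln(dT1/dT2) = 0.1482
LMTD = 6.3750 / 0.1482 = 43.0298 K

43.0298 K


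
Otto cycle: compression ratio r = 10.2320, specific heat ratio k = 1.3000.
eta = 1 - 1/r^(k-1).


r^(k-1) = 2.0090
eta = 1 - 1/2.0090 = 0.5022 = 50.2249%

50.2249%


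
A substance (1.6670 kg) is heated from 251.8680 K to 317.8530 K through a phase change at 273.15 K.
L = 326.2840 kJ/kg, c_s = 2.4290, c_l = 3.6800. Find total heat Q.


Q1 (sensible, solid) = 1.6670 * 2.4290 * 21.2820 = 86.1739 kJ
Q2 (latent) = 1.6670 * 326.2840 = 543.9154 kJ
Q3 (sensible, liquid) = 1.6670 * 3.6800 * 44.7030 = 274.2332 kJ
Q_total = 904.3225 kJ

904.3225 kJ


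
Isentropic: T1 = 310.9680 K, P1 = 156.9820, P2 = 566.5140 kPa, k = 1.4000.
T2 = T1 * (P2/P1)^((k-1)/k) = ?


(k-1)/k = 0.2857
(P2/P1)^exp = 1.4429
T2 = 310.9680 * 1.4429 = 448.7058 K

448.7058 K


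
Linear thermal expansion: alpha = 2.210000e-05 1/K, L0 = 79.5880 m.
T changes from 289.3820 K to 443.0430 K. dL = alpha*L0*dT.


dT = 153.6610 K
dL = 2.210000e-05 * 79.5880 * 153.6610 = 0.270274 m
L_final = 79.858274 m

dL = 0.270274 m


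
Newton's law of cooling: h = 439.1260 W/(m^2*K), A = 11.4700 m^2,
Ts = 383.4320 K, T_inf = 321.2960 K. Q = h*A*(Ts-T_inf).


dT = 62.1360 K
Q = 439.1260 * 11.4700 * 62.1360 = 312965.0651 W

312965.0651 W


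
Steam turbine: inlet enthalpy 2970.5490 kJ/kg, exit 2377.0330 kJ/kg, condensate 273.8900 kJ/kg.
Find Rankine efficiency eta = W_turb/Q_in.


W = 593.5160 kJ/kg
Q_in = 2696.6590 kJ/kg
eta = 0.2201 = 22.0093%

eta = 22.0093%


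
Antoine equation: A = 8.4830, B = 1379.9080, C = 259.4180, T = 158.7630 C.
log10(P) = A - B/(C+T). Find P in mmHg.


C+T = 418.1810
B/(C+T) = 3.2998
log10(P) = 8.4830 - 3.2998 = 5.1832
P = 10^5.1832 = 152480.2319 mmHg

152480.2319 mmHg


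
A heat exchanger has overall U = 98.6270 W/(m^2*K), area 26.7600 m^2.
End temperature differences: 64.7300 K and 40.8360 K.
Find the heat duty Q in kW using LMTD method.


LMTD = 51.8690 K
Q = 98.6270 * 26.7600 * 51.8690 = 136895.6357 W = 136.8956 kW

136.8956 kW


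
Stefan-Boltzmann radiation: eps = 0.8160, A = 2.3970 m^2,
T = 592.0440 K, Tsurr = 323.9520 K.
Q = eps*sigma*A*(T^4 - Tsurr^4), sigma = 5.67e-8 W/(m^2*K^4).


T^4 = 1.2286e+11
Tsurr^4 = 1.1013e+10
Q = 0.8160 * 5.67e-8 * 2.3970 * 1.1185e+11 = 12404.2319 W

12404.2319 W


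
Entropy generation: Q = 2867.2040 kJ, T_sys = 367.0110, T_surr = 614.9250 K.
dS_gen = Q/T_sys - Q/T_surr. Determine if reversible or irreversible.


dS_sys = 2867.2040/367.0110 = 7.8123 kJ/K
dS_surr = -2867.2040/614.9250 = -4.6627 kJ/K
dS_gen = 7.8123 - 4.6627 = 3.1496 kJ/K (irreversible)

dS_gen = 3.1496 kJ/K, irreversible


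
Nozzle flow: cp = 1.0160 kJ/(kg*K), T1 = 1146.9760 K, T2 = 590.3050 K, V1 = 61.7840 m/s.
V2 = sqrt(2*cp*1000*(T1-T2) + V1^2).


dT = 556.6710 K
2*cp*1000*dT = 1131155.4720
V1^2 = 3817.2627
V2 = sqrt(1134972.7347) = 1065.3510 m/s

1065.3510 m/s


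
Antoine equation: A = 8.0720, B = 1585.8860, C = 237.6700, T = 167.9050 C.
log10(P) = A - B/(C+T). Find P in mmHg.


C+T = 405.5750
B/(C+T) = 3.9102
log10(P) = 8.0720 - 3.9102 = 4.1618
P = 10^4.1618 = 14513.8838 mmHg

14513.8838 mmHg


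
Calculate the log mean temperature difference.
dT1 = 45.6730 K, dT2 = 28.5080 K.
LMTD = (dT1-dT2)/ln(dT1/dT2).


dT1/dT2 = 1.6021
ln(dT1/dT2) = 0.4713
LMTD = 17.1650 / 0.4713 = 36.4188 K

36.4188 K


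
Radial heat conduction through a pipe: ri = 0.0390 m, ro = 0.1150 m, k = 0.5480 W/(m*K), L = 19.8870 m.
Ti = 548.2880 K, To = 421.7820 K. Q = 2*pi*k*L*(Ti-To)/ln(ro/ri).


dT = 126.5060 K
ln(ro/ri) = 1.0814
Q = 2*pi*0.5480*19.8870*126.5060 / 1.0814 = 8010.6234 W

8010.6234 W


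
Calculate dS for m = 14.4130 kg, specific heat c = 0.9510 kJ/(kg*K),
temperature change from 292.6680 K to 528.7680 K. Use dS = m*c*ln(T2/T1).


T2/T1 = 1.8067
ln(T2/T1) = 0.5915
dS = 14.4130 * 0.9510 * 0.5915 = 8.1077 kJ/K

8.1077 kJ/K


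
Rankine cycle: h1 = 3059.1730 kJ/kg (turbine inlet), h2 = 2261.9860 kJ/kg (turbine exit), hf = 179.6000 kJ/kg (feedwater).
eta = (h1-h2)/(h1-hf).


W = 797.1870 kJ/kg
Q_in = 2879.5730 kJ/kg
eta = 0.2768 = 27.6842%

eta = 27.6842%


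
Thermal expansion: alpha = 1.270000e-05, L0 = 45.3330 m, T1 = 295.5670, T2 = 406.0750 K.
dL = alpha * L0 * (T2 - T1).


dT = 110.5080 K
dL = 1.270000e-05 * 45.3330 * 110.5080 = 0.063623 m
L_final = 45.396623 m

dL = 0.063623 m


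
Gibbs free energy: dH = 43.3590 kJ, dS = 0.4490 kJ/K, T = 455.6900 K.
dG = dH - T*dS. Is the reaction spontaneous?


T*dS = 455.6900 * 0.4490 = 204.6048 kJ
dG = 43.3590 - 204.6048 = -161.2458 kJ (spontaneous)

dG = -161.2458 kJ, spontaneous


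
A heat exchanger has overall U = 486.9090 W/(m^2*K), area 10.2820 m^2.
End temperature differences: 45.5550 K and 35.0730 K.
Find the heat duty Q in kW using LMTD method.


LMTD = 40.0858 K
Q = 486.9090 * 10.2820 * 40.0858 = 200685.7299 W = 200.6857 kW

200.6857 kW


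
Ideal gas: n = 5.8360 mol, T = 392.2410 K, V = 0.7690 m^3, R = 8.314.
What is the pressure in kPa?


P = nRT/V = 5.8360 * 8.314 * 392.2410 / 0.7690
= 19031.7310 / 0.7690 = 24748.6749 Pa = 24.7487 kPa

24.7487 kPa


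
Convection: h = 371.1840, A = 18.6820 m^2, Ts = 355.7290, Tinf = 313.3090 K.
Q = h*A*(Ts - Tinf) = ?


dT = 42.4200 K
Q = 371.1840 * 18.6820 * 42.4200 = 294159.7715 W

294159.7715 W


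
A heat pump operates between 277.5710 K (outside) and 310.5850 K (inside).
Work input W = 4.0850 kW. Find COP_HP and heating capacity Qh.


COP = 310.5850 / 33.0140 = 9.4077
Qh = 9.4077 * 4.0850 = 38.4304 kW

COP = 9.4077, Qh = 38.4304 kW


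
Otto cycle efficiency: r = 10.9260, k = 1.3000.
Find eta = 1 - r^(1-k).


r^(k-1) = 2.0490
eta = 1 - 1/2.0490 = 0.5120 = 51.1953%

51.1953%


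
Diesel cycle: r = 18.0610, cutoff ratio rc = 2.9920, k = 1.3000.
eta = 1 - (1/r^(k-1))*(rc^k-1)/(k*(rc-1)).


r^(k-1) = 2.3824
rc^k = 4.1567
eta = 0.4883 = 48.8342%

48.8342%


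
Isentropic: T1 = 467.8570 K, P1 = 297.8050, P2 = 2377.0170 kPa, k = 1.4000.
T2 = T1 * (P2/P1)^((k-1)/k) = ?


(k-1)/k = 0.2857
(P2/P1)^exp = 1.8103
T2 = 467.8570 * 1.8103 = 846.9467 K

846.9467 K


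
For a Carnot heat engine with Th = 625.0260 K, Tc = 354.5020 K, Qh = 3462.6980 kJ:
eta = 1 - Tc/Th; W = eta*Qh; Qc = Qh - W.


eta = 1 - 354.5020/625.0260 = 0.4328
W = 0.4328 * 3462.6980 = 1498.7263 kJ
Qc = 3462.6980 - 1498.7263 = 1963.9717 kJ

eta = 43.2820%, W = 1498.7263 kJ, Qc = 1963.9717 kJ


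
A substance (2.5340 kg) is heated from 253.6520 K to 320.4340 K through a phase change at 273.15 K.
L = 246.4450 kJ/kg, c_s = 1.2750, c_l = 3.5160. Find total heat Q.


Q1 (sensible, solid) = 2.5340 * 1.2750 * 19.4980 = 62.9951 kJ
Q2 (latent) = 2.5340 * 246.4450 = 624.4916 kJ
Q3 (sensible, liquid) = 2.5340 * 3.5160 * 47.2840 = 421.2789 kJ
Q_total = 1108.7656 kJ

1108.7656 kJ


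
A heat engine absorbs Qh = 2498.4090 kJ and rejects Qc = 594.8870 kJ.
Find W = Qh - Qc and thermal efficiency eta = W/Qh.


W = 2498.4090 - 594.8870 = 1903.5220 kJ
eta = 1903.5220 / 2498.4090 = 0.7619 = 76.1894%

W = 1903.5220 kJ, eta = 76.1894%


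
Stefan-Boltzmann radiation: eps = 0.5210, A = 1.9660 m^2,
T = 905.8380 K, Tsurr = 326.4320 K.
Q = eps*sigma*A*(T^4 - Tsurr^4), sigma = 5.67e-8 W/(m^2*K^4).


T^4 = 6.7329e+11
Tsurr^4 = 1.1355e+10
Q = 0.5210 * 5.67e-8 * 1.9660 * 6.6194e+11 = 38443.2323 W

38443.2323 W


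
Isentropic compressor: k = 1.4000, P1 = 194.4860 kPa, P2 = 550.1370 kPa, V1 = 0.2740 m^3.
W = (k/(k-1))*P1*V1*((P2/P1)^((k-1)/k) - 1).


(k-1)/k = 0.2857
(P2/P1)^exp = 1.3459
W = 3.5000 * 194.4860 * 0.2740 * (1.3459 - 1) = 64.5208 kJ

64.5208 kJ


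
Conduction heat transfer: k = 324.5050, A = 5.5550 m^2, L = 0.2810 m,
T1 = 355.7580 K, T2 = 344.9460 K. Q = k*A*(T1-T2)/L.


dT = 10.8120 K
Q = 324.5050 * 5.5550 * 10.8120 / 0.2810 = 69359.3753 W

69359.3753 W


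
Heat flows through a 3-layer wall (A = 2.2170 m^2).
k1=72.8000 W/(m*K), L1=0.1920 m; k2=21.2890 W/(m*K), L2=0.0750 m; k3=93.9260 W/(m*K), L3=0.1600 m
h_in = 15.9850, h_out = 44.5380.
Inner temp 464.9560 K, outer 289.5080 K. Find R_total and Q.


R_conv_in = 1/(15.9850*2.2170) = 0.0282
R_1 = 0.1920/(72.8000*2.2170) = 0.0012
R_2 = 0.0750/(21.2890*2.2170) = 0.0016
R_3 = 0.1600/(93.9260*2.2170) = 0.0008
R_conv_out = 1/(44.5380*2.2170) = 0.0101
R_total = 0.0419 K/W
Q = 175.4480 / 0.0419 = 4188.0757 W

R_total = 0.0419 K/W, Q = 4188.0757 W


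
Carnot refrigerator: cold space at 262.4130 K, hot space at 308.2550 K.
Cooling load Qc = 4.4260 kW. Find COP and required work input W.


COP = 262.4130 / 45.8420 = 5.7243
W = 4.4260 / 5.7243 = 0.7732 kW

COP = 5.7243, W = 0.7732 kW


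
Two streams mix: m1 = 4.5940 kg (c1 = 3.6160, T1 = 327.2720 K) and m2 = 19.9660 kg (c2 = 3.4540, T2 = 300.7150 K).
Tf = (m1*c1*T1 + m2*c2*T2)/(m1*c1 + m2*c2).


num = 26174.6885
den = 85.5745
Tf = 305.8703 K

305.8703 K


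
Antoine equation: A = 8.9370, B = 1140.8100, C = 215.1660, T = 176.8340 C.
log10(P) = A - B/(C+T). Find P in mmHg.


C+T = 392.0000
B/(C+T) = 2.9102
log10(P) = 8.9370 - 2.9102 = 6.0268
P = 10^6.0268 = 1063580.6026 mmHg

1063580.6026 mmHg


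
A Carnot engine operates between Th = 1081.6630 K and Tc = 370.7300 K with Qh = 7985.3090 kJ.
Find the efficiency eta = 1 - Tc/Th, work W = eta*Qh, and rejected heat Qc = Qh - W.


eta = 1 - 370.7300/1081.6630 = 0.6573
W = 0.6573 * 7985.3090 = 5248.4181 kJ
Qc = 7985.3090 - 5248.4181 = 2736.8909 kJ

eta = 65.7259%, W = 5248.4181 kJ, Qc = 2736.8909 kJ


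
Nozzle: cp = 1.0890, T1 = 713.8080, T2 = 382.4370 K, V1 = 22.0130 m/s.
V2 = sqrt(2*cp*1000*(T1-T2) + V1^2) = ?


dT = 331.3710 K
2*cp*1000*dT = 721726.0380
V1^2 = 484.5722
V2 = sqrt(722210.6102) = 849.8298 m/s

849.8298 m/s


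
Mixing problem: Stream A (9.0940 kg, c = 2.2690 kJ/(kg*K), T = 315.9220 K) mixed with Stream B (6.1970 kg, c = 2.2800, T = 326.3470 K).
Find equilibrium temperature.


num = 11129.8339
den = 34.7634
Tf = 320.1591 K

320.1591 K


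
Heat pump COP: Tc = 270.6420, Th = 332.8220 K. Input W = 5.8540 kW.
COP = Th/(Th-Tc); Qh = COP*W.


COP = 332.8220 / 62.1800 = 5.3526
Qh = 5.3526 * 5.8540 = 31.3339 kW

COP = 5.3526, Qh = 31.3339 kW


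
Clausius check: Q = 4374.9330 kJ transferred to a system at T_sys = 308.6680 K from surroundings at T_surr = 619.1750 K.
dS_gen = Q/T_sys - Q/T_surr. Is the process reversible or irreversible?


dS_sys = 4374.9330/308.6680 = 14.1736 kJ/K
dS_surr = -4374.9330/619.1750 = -7.0657 kJ/K
dS_gen = 14.1736 - 7.0657 = 7.1078 kJ/K (irreversible)

dS_gen = 7.1078 kJ/K, irreversible


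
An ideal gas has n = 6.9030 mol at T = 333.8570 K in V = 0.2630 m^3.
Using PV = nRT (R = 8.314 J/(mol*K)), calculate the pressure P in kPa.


P = nRT/V = 6.9030 * 8.314 * 333.8570 / 0.2630
= 19160.5680 / 0.2630 = 72853.8709 Pa = 72.8539 kPa

72.8539 kPa


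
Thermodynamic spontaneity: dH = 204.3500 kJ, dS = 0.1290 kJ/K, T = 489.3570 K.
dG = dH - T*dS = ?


T*dS = 489.3570 * 0.1290 = 63.1271 kJ
dG = 204.3500 - 63.1271 = 141.2229 kJ (non-spontaneous)

dG = 141.2229 kJ, non-spontaneous


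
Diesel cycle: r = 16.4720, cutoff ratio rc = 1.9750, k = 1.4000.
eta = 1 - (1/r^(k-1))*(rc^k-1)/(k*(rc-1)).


r^(k-1) = 3.0669
rc^k = 2.5929
eta = 0.6195 = 61.9486%

61.9486%


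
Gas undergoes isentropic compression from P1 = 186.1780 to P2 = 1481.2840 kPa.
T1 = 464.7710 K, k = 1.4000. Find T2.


(k-1)/k = 0.2857
(P2/P1)^exp = 1.8086
T2 = 464.7710 * 1.8086 = 840.5910 K

840.5910 K


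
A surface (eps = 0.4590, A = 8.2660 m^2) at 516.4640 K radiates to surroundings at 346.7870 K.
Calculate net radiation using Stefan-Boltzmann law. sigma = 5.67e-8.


T^4 = 7.1148e+10
Tsurr^4 = 1.4463e+10
Q = 0.4590 * 5.67e-8 * 8.2660 * 5.6685e+10 = 12194.3319 W

12194.3319 W


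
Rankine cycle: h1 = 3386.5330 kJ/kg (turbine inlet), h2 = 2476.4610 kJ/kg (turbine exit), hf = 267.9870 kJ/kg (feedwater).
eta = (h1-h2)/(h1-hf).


W = 910.0720 kJ/kg
Q_in = 3118.5460 kJ/kg
eta = 0.2918 = 29.1826%

eta = 29.1826%


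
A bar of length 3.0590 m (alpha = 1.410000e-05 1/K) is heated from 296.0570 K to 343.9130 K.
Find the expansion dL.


dT = 47.8560 K
dL = 1.410000e-05 * 3.0590 * 47.8560 = 0.002064 m
L_final = 3.061064 m

dL = 0.002064 m


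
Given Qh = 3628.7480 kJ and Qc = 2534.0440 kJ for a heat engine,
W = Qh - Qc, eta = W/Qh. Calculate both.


W = 3628.7480 - 2534.0440 = 1094.7040 kJ
eta = 1094.7040 / 3628.7480 = 0.3017 = 30.1675%

W = 1094.7040 kJ, eta = 30.1675%


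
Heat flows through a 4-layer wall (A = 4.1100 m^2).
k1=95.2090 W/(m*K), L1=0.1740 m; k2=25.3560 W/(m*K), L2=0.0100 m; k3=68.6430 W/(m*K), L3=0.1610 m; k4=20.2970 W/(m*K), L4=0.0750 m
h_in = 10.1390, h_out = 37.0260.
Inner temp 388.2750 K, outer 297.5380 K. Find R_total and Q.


R_conv_in = 1/(10.1390*4.1100) = 0.0240
R_1 = 0.1740/(95.2090*4.1100) = 0.0004
R_2 = 0.0100/(25.3560*4.1100) = 9.5957e-05
R_3 = 0.1610/(68.6430*4.1100) = 0.0006
R_4 = 0.0750/(20.2970*4.1100) = 0.0009
R_conv_out = 1/(37.0260*4.1100) = 0.0066
R_total = 0.0326 K/W
Q = 90.7370 / 0.0326 = 2785.1386 W

R_total = 0.0326 K/W, Q = 2785.1386 W


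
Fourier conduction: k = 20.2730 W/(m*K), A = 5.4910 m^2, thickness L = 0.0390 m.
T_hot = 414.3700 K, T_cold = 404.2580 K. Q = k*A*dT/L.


dT = 10.1120 K
Q = 20.2730 * 5.4910 * 10.1120 / 0.0390 = 28863.0298 W

28863.0298 W


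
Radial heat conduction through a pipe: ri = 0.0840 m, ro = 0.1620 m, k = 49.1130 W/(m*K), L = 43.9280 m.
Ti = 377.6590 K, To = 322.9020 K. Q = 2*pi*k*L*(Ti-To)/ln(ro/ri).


dT = 54.7570 K
ln(ro/ri) = 0.6568
Q = 2*pi*49.1130*43.9280*54.7570 / 0.6568 = 1130154.4403 W

1130154.4403 W


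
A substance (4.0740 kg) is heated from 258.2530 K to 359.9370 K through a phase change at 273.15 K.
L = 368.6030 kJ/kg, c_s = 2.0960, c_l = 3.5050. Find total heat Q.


Q1 (sensible, solid) = 4.0740 * 2.0960 * 14.8970 = 127.2070 kJ
Q2 (latent) = 4.0740 * 368.6030 = 1501.6886 kJ
Q3 (sensible, liquid) = 4.0740 * 3.5050 * 86.7870 = 1239.2637 kJ
Q_total = 2868.1593 kJ

2868.1593 kJ


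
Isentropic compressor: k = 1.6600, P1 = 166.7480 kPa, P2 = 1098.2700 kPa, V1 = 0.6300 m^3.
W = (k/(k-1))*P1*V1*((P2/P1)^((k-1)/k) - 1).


(k-1)/k = 0.3976
(P2/P1)^exp = 2.1159
W = 2.5152 * 166.7480 * 0.6300 * (2.1159 - 1) = 294.8321 kJ

294.8321 kJ


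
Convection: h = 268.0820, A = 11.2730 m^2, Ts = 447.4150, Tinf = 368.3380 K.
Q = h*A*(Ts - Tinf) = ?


dT = 79.0770 K
Q = 268.0820 * 11.2730 * 79.0770 = 238977.6833 W

238977.6833 W


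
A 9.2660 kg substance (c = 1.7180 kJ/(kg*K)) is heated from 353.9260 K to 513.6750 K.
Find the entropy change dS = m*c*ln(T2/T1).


T2/T1 = 1.4514
ln(T2/T1) = 0.3725
dS = 9.2660 * 1.7180 * 0.3725 = 5.9299 kJ/K

5.9299 kJ/K


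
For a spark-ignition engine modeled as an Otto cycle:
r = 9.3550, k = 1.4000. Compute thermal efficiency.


r^(k-1) = 2.4458
eta = 1 - 1/2.4458 = 0.5911 = 59.1133%

59.1133%


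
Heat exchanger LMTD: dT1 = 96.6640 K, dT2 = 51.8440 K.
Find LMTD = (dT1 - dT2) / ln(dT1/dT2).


dT1/dT2 = 1.8645
ln(dT1/dT2) = 0.6230
LMTD = 44.8200 / 0.6230 = 71.9420 K

71.9420 K


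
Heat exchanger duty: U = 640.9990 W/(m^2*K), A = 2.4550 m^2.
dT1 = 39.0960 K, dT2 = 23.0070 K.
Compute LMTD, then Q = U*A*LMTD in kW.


LMTD = 30.3439 K
Q = 640.9990 * 2.4550 * 30.3439 = 47750.7777 W = 47.7508 kW

47.7508 kW


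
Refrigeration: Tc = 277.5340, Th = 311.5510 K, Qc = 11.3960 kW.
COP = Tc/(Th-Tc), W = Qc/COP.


COP = 277.5340 / 34.0170 = 8.1587
W = 11.3960 / 8.1587 = 1.3968 kW

COP = 8.1587, W = 1.3968 kW


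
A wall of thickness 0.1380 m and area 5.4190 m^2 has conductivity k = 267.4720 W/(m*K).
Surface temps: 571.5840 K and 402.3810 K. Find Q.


dT = 169.2030 K
Q = 267.4720 * 5.4190 * 169.2030 / 0.1380 = 1777159.6684 W

1777159.6684 W


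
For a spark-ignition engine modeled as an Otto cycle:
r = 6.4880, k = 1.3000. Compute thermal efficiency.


r^(k-1) = 1.7524
eta = 1 - 1/1.7524 = 0.4294 = 42.9354%

42.9354%


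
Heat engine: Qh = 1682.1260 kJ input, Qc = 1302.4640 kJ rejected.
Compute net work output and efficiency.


W = 1682.1260 - 1302.4640 = 379.6620 kJ
eta = 379.6620 / 1682.1260 = 0.2257 = 22.5704%

W = 379.6620 kJ, eta = 22.5704%


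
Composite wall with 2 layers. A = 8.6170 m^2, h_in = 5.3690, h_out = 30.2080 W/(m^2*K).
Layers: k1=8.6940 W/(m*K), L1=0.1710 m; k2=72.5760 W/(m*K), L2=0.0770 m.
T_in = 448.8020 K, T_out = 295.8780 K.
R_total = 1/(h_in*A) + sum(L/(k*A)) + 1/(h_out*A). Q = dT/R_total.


R_conv_in = 1/(5.3690*8.6170) = 0.0216
R_1 = 0.1710/(8.6940*8.6170) = 0.0023
R_2 = 0.0770/(72.5760*8.6170) = 0.0001
R_conv_out = 1/(30.2080*8.6170) = 0.0038
R_total = 0.0279 K/W
Q = 152.9240 / 0.0279 = 5488.5979 W

R_total = 0.0279 K/W, Q = 5488.5979 W


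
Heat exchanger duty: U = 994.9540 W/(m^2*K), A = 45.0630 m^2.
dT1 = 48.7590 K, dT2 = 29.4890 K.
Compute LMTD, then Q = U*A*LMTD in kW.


LMTD = 38.3199 K
Q = 994.9540 * 45.0630 * 38.3199 = 1718094.0971 W = 1718.0941 kW

1718.0941 kW


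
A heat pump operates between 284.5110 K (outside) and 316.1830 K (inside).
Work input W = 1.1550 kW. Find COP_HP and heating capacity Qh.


COP = 316.1830 / 31.6720 = 9.9830
Qh = 9.9830 * 1.1550 = 11.5304 kW

COP = 9.9830, Qh = 11.5304 kW


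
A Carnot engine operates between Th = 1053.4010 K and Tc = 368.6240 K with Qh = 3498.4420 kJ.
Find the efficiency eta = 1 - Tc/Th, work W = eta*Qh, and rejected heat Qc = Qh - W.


eta = 1 - 368.6240/1053.4010 = 0.6501
W = 0.6501 * 3498.4420 = 2274.2077 kJ
Qc = 3498.4420 - 2274.2077 = 1224.2343 kJ

eta = 65.0063%, W = 2274.2077 kJ, Qc = 1224.2343 kJ


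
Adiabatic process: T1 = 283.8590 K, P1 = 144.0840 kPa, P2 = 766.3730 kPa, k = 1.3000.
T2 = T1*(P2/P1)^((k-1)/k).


(k-1)/k = 0.2308
(P2/P1)^exp = 1.4706
T2 = 283.8590 * 1.4706 = 417.4463 K

417.4463 K
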